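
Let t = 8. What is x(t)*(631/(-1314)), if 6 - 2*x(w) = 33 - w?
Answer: 11989/2628 ≈ 4.5620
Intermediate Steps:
x(w) = -27/2 + w/2 (x(w) = 3 - (33 - w)/2 = 3 + (-33/2 + w/2) = -27/2 + w/2)
x(t)*(631/(-1314)) = (-27/2 + (½)*8)*(631/(-1314)) = (-27/2 + 4)*(631*(-1/1314)) = -19/2*(-631/1314) = 11989/2628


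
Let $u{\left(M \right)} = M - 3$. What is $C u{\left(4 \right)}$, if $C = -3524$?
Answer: $-3524$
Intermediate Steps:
$u{\left(M \right)} = -3 + M$
$C u{\left(4 \right)} = - 3524 \left(-3 + 4\right) = \left(-3524\right) 1 = -3524$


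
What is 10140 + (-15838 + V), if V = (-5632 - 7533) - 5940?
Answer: -24803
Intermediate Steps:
V = -19105 (V = -13165 - 5940 = -19105)
10140 + (-15838 + V) = 10140 + (-15838 - 19105) = 10140 - 34943 = -24803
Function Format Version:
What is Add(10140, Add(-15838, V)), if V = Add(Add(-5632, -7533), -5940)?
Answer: -24803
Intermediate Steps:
V = -19105 (V = Add(-13165, -5940) = -19105)
Add(10140, Add(-15838, V)) = Add(10140, Add(-15838, -19105)) = Add(10140, -34943) = -24803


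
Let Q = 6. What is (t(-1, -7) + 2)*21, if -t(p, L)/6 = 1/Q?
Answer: 21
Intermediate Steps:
t(p, L) = -1 (t(p, L) = -6/6 = -6*⅙ = -1)
(t(-1, -7) + 2)*21 = (-1 + 2)*21 = 1*21 = 21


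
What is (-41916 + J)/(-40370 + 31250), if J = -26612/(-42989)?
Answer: 225237539/49007460 ≈ 4.5960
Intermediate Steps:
J = 26612/42989 (J = -26612*(-1/42989) = 26612/42989 ≈ 0.61904)
(-41916 + J)/(-40370 + 31250) = (-41916 + 26612/42989)/(-40370 + 31250) = -1801900312/42989/(-9120) = -1801900312/42989*(-1/9120) = 225237539/49007460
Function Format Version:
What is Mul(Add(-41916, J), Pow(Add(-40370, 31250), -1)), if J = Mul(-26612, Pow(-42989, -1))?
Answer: Rational(225237539, 49007460) ≈ 4.5960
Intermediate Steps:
J = Rational(26612, 42989) (J = Mul(-26612, Rational(-1, 42989)) = Rational(26612, 42989) ≈ 0.61904)
Mul(Add(-41916, J), Pow(Add(-40370, 31250), -1)) = Mul(Add(-41916, Rational(26612, 42989)), Pow(Add(-40370, 31250), -1)) = Mul(Rational(-1801900312, 42989), Pow(-9120, -1)) = Mul(Rational(-1801900312, 42989), Rational(-1, 9120)) = Rational(225237539, 49007460)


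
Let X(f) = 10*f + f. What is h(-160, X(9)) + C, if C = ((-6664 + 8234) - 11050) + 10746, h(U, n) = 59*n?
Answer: 7107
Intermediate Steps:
X(f) = 11*f
C = 1266 (C = (1570 - 11050) + 10746 = -9480 + 10746 = 1266)
h(-160, X(9)) + C = 59*(11*9) + 1266 = 59*99 + 1266 = 5841 + 1266 = 7107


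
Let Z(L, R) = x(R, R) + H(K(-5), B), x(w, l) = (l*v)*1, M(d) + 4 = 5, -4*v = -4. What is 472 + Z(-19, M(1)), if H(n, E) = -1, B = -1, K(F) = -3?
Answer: 472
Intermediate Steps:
v = 1 (v = -¼*(-4) = 1)
M(d) = 1 (M(d) = -4 + 5 = 1)
x(w, l) = l (x(w, l) = (l*1)*1 = l*1 = l)
Z(L, R) = -1 + R (Z(L, R) = R - 1 = -1 + R)
472 + Z(-19, M(1)) = 472 + (-1 + 1) = 472 + 0 = 472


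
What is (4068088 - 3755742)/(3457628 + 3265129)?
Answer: 312346/6722757 ≈ 0.046461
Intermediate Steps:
(4068088 - 3755742)/(3457628 + 3265129) = 312346/6722757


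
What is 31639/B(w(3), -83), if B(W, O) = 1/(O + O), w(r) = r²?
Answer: -5252074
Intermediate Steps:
B(W, O) = 1/(2*O)
31639/B(w(3), -83) = 31639/(((½)/(-83))) = 31639/(((½)*(-1/83))) = 31639/(-1/166) = 31639*(-166) = -5252074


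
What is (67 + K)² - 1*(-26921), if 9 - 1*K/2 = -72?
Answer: 79362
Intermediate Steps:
K = 162 (K = 18 - 2*(-72) = 18 + 144 = 162)
(67 + K)² - 1*(-26921) = (67 + 162)² - 1*(-26921) = 229² + 26921 = 52441 + 26921 = 79362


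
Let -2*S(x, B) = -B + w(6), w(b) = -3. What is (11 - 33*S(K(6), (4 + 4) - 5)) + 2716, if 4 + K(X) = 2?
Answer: 2628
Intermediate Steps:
K(X) = -2 (K(X) = -4 + 2 = -2)
S(x, B) = 3/2 + B/2 (S(x, B) = -(-B - 3)/2 = -(-3 - B)/2 = 3/2 + B/2)
(11 - 33*S(K(6), (4 + 4) - 5)) + 2716 = (11 - 33*(3/2 + ((4 + 4) - 5)/2)) + 2716 = (11 - 33*(3/2 + (8 - 5)/2)) + 2716 = (11 - 33*(3/2 + (1/2)*3)) + 2716 = (11 - 33*(3/2 + 3/2)) + 2716 = (11 - 33*3) + 2716 = (11 - 99) + 2716 = -88 + 2716 = 2628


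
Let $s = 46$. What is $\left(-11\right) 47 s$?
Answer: $-23782$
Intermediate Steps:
$\left(-11\right) 47 s = \left(-11\right) 47 \cdot 46 = \left(-517\right) 46 = -23782$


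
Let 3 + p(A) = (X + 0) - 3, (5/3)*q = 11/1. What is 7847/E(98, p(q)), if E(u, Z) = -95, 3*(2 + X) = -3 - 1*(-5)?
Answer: -413/5 ≈ -82.600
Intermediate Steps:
q = 33/5 (q = 3*(11/1)/5 = 3*(11*1)/5 = (⅗)*11 = 33/5 ≈ 6.6000)
X = -4/3 (X = -2 + (-3 - 1*(-5))/3 = -2 + (-3 + 5)/3 = -2 + (⅓)*2 = -2 + ⅔ = -4/3 ≈ -1.3333)
p(A) = -22/3 (p(A) = -3 + ((-4/3 + 0) - 3) = -3 + (-4/3 - 3) = -3 - 13/3 = -22/3)
7847/E(98, p(q)) = 7847/(-95) = 7847*(-1/95) = -413/5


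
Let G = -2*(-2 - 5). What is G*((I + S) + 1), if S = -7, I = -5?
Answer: -154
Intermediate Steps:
G = 14 (G = -2*(-7) = 14)
G*((I + S) + 1) = 14*((-5 - 7) + 1) = 14*(-12 + 1) = 14*(-11) = -154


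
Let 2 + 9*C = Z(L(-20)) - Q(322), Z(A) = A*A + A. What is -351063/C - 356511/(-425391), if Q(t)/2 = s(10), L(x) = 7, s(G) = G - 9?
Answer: -448010942375/7373444 ≈ -60760.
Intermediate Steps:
s(G) = -9 + G
Q(t) = 2 (Q(t) = 2*(-9 + 10) = 2*1 = 2)
Z(A) = A + A² (Z(A) = A² + A = A + A²)
C = 52/9 (C = -2/9 + (7*(1 + 7) - 1*2)/9 = -2/9 + (7*8 - 2)/9 = -2/9 + (56 - 2)/9 = -2/9 + (⅑)*54 = -2/9 + 6 = 52/9 ≈ 5.7778)
-351063/C - 356511/(-425391) = -351063/52/9 - 356511/(-425391) = -351063*9/52 - 356511*(-1/425391) = -3159567/52 + 118837/141797 = -448010942375/7373444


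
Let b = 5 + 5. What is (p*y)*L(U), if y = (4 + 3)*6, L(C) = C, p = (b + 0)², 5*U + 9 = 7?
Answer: -1680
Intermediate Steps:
U = -⅖ (U = -9/5 + (⅕)*7 = -9/5 + 7/5 = -⅖ ≈ -0.40000)
b = 10
p = 100 (p = (10 + 0)² = 10² = 100)
y = 42 (y = 7*6 = 42)
(p*y)*L(U) = (100*42)*(-⅖) = 4200*(-⅖) = -1680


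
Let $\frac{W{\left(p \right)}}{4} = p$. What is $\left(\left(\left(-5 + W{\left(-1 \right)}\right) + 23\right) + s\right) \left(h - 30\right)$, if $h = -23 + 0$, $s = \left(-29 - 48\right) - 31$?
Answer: $4982$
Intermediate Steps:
$s = -108$ ($s = -77 - 31 = -108$)
$W{\left(p \right)} = 4 p$
$h = -23$
$\left(\left(\left(-5 + W{\left(-1 \right)}\right) + 23\right) + s\right) \left(h - 30\right) = \left(\left(\left(-5 + 4 \left(-1\right)\right) + 23\right) - 108\right) \left(-23 - 30\right) = \left(\left(\left(-5 - 4\right) + 23\right) - 108\right) \left(-53\right) = \left(\left(-9 + 23\right) - 108\right) \left(-53\right) = \left(14 - 108\right) \left(-53\right) = \left(-94\right) \left(-53\right) = 4982$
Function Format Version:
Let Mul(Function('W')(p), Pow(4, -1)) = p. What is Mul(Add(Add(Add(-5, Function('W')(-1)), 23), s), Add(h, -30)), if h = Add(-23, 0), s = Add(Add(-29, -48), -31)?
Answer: 4982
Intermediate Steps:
s = -108 (s = Add(-77, -31) = -108)
Function('W')(p) = Mul(4, p)
h = -23
Mul(Add(Add(Add(-5, Function('W')(-1)), 23), s), Add(h, -30)) = Mul(Add(Add(Add(-5, Mul(4, -1)), 23), -108), Add(-23, -30)) = Mul(Add(Add(Add(-5, -4), 23), -108), -53) = Mul(Add(Add(-9, 23), -108), -53) = Mul(Add(14, -108), -53) = Mul(-94, -53) = 4982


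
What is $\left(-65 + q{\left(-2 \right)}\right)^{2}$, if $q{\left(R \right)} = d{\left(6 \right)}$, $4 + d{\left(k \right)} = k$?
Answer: $3969$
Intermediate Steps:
$d{\left(k \right)} = -4 + k$
$q{\left(R \right)} = 2$ ($q{\left(R \right)} = -4 + 6 = 2$)
$\left(-65 + q{\left(-2 \right)}\right)^{2} = \left(-65 + 2\right)^{2} = \left(-63\right)^{2} = 3969$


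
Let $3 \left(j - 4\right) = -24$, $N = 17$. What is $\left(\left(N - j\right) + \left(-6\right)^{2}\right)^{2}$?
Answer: $3249$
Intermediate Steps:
$j = -4$ ($j = 4 + \frac{1}{3} \left(-24\right) = 4 - 8 = -4$)
$\left(\left(N - j\right) + \left(-6\right)^{2}\right)^{2} = \left(\left(17 - -4\right) + \left(-6\right)^{2}\right)^{2} = \left(\left(17 + 4\right) + 36\right)^{2} = \left(21 + 36\right)^{2} = 57^{2} = 3249$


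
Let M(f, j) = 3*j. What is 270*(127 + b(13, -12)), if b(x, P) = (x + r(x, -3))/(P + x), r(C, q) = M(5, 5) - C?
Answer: 38340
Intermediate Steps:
r(C, q) = 15 - C (r(C, q) = 3*5 - C = 15 - C)
b(x, P) = 15/(P + x) (b(x, P) = (x + (15 - x))/(P + x) = 15/(P + x))
270*(127 + b(13, -12)) = 270*(127 + 15/(-12 + 13)) = 270*(127 + 15/1) = 270*(127 + 15*1) = 270*(127 + 15) = 270*142 = 38340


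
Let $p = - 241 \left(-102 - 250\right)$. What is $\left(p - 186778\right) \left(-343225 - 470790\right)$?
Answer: $82985573190$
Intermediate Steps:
$p = 84832$ ($p = \left(-241\right) \left(-352\right) = 84832$)
$\left(p - 186778\right) \left(-343225 - 470790\right) = \left(84832 - 186778\right) \left(-343225 - 470790\right) = \left(-101946\right) \left(-814015\right) = 82985573190$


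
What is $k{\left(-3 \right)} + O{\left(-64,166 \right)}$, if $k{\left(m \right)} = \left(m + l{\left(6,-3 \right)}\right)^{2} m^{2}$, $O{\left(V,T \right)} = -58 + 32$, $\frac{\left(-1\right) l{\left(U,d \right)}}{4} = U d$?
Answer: $42823$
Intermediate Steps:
$l{\left(U,d \right)} = - 4 U d$
$O{\left(V,T \right)} = -26$
$k{\left(m \right)} = m^{2} \left(72 + m\right)^{2}$ ($k{\left(m \right)} = \left(m - 24 \left(-3\right)\right)^{2} m^{2} = \left(m + 72\right)^{2} m^{2} = \left(72 + m\right)^{2} m^{2} = m^{2} \left(72 + m\right)^{2}$)
$k{\left(-3 \right)} + O{\left(-64,166 \right)} = \left(-3\right)^{2} \left(72 - 3\right)^{2} - 26 = 9 \cdot 69^{2} - 26 = 9 \cdot 4761 - 26 = 42849 - 26 = 42823$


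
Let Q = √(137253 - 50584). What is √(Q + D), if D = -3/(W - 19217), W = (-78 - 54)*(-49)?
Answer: √(38247 + 162537001*√86669)/12749 ≈ 17.158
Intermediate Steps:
W = 6468 (W = -132*(-49) = 6468)
Q = √86669 ≈ 294.40
D = 3/12749 (D = -3/(6468 - 19217) = -3/(-12749) = -1/12749*(-3) = 3/12749 ≈ 0.00023531)
√(Q + D) = √(√86669 + 3/12749) = √(3/12749 + √86669)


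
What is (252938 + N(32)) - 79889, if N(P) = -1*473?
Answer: 172576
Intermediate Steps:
N(P) = -473
(252938 + N(32)) - 79889 = (252938 - 473) - 79889 = 252465 - 79889 = 172576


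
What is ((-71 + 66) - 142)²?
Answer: 21609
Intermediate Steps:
((-71 + 66) - 142)² = (-5 - 142)² = (-147)² = 21609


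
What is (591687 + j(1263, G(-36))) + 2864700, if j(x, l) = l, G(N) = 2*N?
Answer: 3456315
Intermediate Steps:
(591687 + j(1263, G(-36))) + 2864700 = (591687 + 2*(-36)) + 2864700 = (591687 - 72) + 2864700 = 591615 + 2864700 = 3456315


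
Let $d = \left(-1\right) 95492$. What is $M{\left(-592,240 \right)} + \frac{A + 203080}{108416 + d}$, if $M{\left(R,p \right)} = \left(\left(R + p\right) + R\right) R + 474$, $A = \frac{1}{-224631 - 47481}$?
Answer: $\frac{1967065160004095}{3516775488} \approx 5.5934 \cdot 10^{5}$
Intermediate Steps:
$d = -95492$
$A = - \frac{1}{272112}$ ($A = \frac{1}{-272112} = - \frac{1}{272112} \approx -3.675 \cdot 10^{-6}$)
$M{\left(R,p \right)} = 474 + R \left(p + 2 R\right)$ ($M{\left(R,p \right)} = \left(p + 2 R\right) R + 474 = R \left(p + 2 R\right) + 474 = 474 + R \left(p + 2 R\right)$)
$M{\left(-592,240 \right)} + \frac{A + 203080}{108416 + d} = \left(474 + 2 \left(-592\right)^{2} - 142080\right) + \frac{- \frac{1}{272112} + 203080}{108416 - 95492} = \left(474 + 2 \cdot 350464 - 142080\right) + \frac{55260504959}{272112 \cdot 12924} = \left(474 + 700928 - 142080\right) + \frac{55260504959}{272112} \cdot \frac{1}{12924} = 559322 + \frac{55260504959}{3516775488} = \frac{1967065160004095}{3516775488}$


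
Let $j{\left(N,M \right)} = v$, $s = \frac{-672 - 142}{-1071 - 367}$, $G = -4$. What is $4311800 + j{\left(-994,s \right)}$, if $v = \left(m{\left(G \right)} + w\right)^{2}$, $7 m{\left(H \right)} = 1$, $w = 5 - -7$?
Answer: $\frac{211285425}{49} \approx 4.3119 \cdot 10^{6}$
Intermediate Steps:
$w = 12$ ($w = 5 + 7 = 12$)
$m{\left(H \right)} = \frac{1}{7}$ ($m{\left(H \right)} = \frac{1}{7} \cdot 1 = \frac{1}{7}$)
$v = \frac{7225}{49}$ ($v = \left(\frac{1}{7} + 12\right)^{2} = \left(\frac{85}{7}\right)^{2} = \frac{7225}{49} \approx 147.45$)
$s = \frac{407}{719}$ ($s = - \frac{814}{-1438} = \left(-814\right) \left(- \frac{1}{1438}\right) = \frac{407}{719} \approx 0.56606$)
$j{\left(N,M \right)} = \frac{7225}{49}$
$4311800 + j{\left(-994,s \right)} = 4311800 + \frac{7225}{49} = \frac{211285425}{49}$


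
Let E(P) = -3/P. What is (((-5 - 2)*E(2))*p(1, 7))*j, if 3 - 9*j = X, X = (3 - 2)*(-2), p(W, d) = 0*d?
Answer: 0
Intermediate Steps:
p(W, d) = 0
X = -2 (X = 1*(-2) = -2)
j = 5/9 (j = ⅓ - ⅑*(-2) = ⅓ + 2/9 = 5/9 ≈ 0.55556)
(((-5 - 2)*E(2))*p(1, 7))*j = (((-5 - 2)*(-3/2))*0)*(5/9) = (-(-21)/2*0)*(5/9) = (-7*(-3/2)*0)*(5/9) = ((21/2)*0)*(5/9) = 0*(5/9) = 0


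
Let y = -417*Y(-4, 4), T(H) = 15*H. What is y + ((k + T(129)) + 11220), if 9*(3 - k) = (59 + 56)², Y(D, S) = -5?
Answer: 123962/9 ≈ 13774.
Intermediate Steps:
k = -13198/9 (k = 3 - (59 + 56)²/9 = 3 - ⅑*115² = 3 - ⅑*13225 = 3 - 13225/9 = -13198/9 ≈ -1466.4)
y = 2085 (y = -417*(-5) = 2085)
y + ((k + T(129)) + 11220) = 2085 + ((-13198/9 + 15*129) + 11220) = 2085 + ((-13198/9 + 1935) + 11220) = 2085 + (4217/9 + 11220) = 2085 + 105197/9 = 123962/9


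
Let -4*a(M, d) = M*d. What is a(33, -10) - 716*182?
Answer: -260459/2 ≈ -1.3023e+5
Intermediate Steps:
a(M, d) = -M*d/4
a(33, -10) - 716*182 = -¼*33*(-10) - 716*182 = 165/2 - 130312 = -260459/2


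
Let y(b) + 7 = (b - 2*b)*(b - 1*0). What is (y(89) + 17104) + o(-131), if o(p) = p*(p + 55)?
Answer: 19132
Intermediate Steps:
y(b) = -7 - b² (y(b) = -7 + (b - 2*b)*(b - 1*0) = -7 + (-b)*(b + 0) = -7 + (-b)*b = -7 - b²)
o(p) = p*(55 + p)
(y(89) + 17104) + o(-131) = ((-7 - 1*89²) + 17104) - 131*(55 - 131) = ((-7 - 1*7921) + 17104) - 131*(-76) = ((-7 - 7921) + 17104) + 9956 = (-7928 + 17104) + 9956 = 9176 + 9956 = 19132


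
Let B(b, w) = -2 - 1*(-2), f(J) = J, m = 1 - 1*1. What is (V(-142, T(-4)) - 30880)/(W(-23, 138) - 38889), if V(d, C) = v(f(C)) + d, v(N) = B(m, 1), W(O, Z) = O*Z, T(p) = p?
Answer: 31022/42063 ≈ 0.73751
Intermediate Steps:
m = 0 (m = 1 - 1 = 0)
B(b, w) = 0 (B(b, w) = -2 + 2 = 0)
v(N) = 0
V(d, C) = d (V(d, C) = 0 + d = d)
(V(-142, T(-4)) - 30880)/(W(-23, 138) - 38889) = (-142 - 30880)/(-23*138 - 38889) = -31022/(-3174 - 38889) = -31022/(-42063) = -31022*(-1/42063) = 31022/42063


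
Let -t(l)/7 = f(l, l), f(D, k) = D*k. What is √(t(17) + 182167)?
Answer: 36*√139 ≈ 424.43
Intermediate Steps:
t(l) = -7*l² (t(l) = -7*l*l = -7*l²)
√(t(17) + 182167) = √(-7*17² + 182167) = √(-7*289 + 182167) = √(-2023 + 182167) = √180144 = 36*√139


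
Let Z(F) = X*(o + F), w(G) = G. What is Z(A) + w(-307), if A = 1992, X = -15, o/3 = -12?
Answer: -29647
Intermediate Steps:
o = -36 (o = 3*(-12) = -36)
Z(F) = 540 - 15*F (Z(F) = -15*(-36 + F) = 540 - 15*F)
Z(A) + w(-307) = (540 - 15*1992) - 307 = (540 - 29880) - 307 = -29340 - 307 = -29647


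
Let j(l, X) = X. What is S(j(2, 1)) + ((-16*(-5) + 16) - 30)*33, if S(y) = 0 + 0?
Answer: 2178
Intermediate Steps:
S(y) = 0
S(j(2, 1)) + ((-16*(-5) + 16) - 30)*33 = 0 + ((-16*(-5) + 16) - 30)*33 = 0 + ((80 + 16) - 30)*33 = 0 + (96 - 30)*33 = 0 + 66*33 = 0 + 2178 = 2178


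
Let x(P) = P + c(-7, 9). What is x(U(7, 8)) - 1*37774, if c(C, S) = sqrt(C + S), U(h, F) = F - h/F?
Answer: -302135/8 + sqrt(2) ≈ -37765.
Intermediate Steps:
U(h, F) = F - h/F
x(P) = P + sqrt(2) (x(P) = P + sqrt(-7 + 9) = P + sqrt(2))
x(U(7, 8)) - 1*37774 = ((8 - 1*7/8) + sqrt(2)) - 1*37774 = ((8 - 1*7*1/8) + sqrt(2)) - 37774 = ((8 - 7/8) + sqrt(2)) - 37774 = (57/8 + sqrt(2)) - 37774 = -302135/8 + sqrt(2)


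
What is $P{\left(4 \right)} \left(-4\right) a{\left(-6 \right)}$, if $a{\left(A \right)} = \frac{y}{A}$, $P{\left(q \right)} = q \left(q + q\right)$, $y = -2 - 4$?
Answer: $-128$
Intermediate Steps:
$y = -6$
$P{\left(q \right)} = 2 q^{2}$ ($P{\left(q \right)} = q 2 q = 2 q^{2}$)
$a{\left(A \right)} = - \frac{6}{A}$
$P{\left(4 \right)} \left(-4\right) a{\left(-6 \right)} = 2 \cdot 4^{2} \left(-4\right) \left(- \frac{6}{-6}\right) = 2 \cdot 16 \left(-4\right) \left(\left(-6\right) \left(- \frac{1}{6}\right)\right) = 32 \left(-4\right) 1 = \left(-128\right) 1 = -128$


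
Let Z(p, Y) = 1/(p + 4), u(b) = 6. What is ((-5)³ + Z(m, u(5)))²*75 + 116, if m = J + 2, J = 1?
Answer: 57296384/49 ≈ 1.1693e+6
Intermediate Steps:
m = 3 (m = 1 + 2 = 3)
Z(p, Y) = 1/(4 + p)
((-5)³ + Z(m, u(5)))²*75 + 116 = ((-5)³ + 1/(4 + 3))²*75 + 116 = (-125 + 1/7)²*75 + 116 = (-125 + ⅐)²*75 + 116 = (-874/7)²*75 + 116 = (763876/49)*75 + 116 = 57290700/49 + 116 = 57296384/49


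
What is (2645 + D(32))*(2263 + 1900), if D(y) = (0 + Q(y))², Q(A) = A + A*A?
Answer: 4653322303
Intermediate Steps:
Q(A) = A + A²
D(y) = y²*(1 + y)² (D(y) = (0 + y*(1 + y))² = (y*(1 + y))² = y²*(1 + y)²)
(2645 + D(32))*(2263 + 1900) = (2645 + 32²*(1 + 32)²)*(2263 + 1900) = (2645 + 1024*33²)*4163 = (2645 + 1024*1089)*4163 = (2645 + 1115136)*4163 = 1117781*4163 = 4653322303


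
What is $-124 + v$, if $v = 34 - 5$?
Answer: $-95$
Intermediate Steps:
$v = 29$
$-124 + v = -124 + 29 = -95$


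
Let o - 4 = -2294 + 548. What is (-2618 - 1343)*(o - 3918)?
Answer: 22419260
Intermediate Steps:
o = -1742 (o = 4 + (-2294 + 548) = 4 - 1746 = -1742)
(-2618 - 1343)*(o - 3918) = (-2618 - 1343)*(-1742 - 3918) = -3961*(-5660) = 22419260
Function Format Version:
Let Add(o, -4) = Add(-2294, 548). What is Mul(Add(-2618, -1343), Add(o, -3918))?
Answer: 22419260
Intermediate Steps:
o = -1742 (o = Add(4, Add(-2294, 548)) = Add(4, -1746) = -1742)
Mul(Add(-2618, -1343), Add(o, -3918)) = Mul(Add(-2618, -1343), Add(-1742, -3918)) = Mul(-3961, -5660) = 22419260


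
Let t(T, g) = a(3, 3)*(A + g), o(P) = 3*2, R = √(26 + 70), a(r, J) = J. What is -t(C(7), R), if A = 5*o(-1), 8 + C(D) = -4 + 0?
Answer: -90 - 12*√6 ≈ -119.39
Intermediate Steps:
C(D) = -12 (C(D) = -8 + (-4 + 0) = -8 - 4 = -12)
R = 4*√6 (R = √96 = 4*√6 ≈ 9.7980)
o(P) = 6
A = 30 (A = 5*6 = 30)
t(T, g) = 90 + 3*g (t(T, g) = 3*(30 + g) = 90 + 3*g)
-t(C(7), R) = -(90 + 3*(4*√6)) = -(90 + 12*√6) = -90 - 12*√6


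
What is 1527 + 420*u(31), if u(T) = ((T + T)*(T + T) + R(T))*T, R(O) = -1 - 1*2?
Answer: 50011347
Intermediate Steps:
R(O) = -3 (R(O) = -1 - 2 = -3)
u(T) = T*(-3 + 4*T²) (u(T) = ((T + T)*(T + T) - 3)*T = ((2*T)*(2*T) - 3)*T = (4*T² - 3)*T = (-3 + 4*T²)*T = T*(-3 + 4*T²))
1527 + 420*u(31) = 1527 + 420*(31*(-3 + 4*31²)) = 1527 + 420*(31*(-3 + 4*961)) = 1527 + 420*(31*(-3 + 3844)) = 1527 + 420*(31*3841) = 1527 + 420*119071 = 1527 + 50009820 = 50011347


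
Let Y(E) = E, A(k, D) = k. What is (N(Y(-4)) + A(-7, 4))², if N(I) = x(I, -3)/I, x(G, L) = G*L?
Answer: 100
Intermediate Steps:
N(I) = -3 (N(I) = (I*(-3))/I = (-3*I)/I = -3)
(N(Y(-4)) + A(-7, 4))² = (-3 - 7)² = (-10)² = 100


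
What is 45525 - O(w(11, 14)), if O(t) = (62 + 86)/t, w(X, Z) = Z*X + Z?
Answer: 1912013/42 ≈ 45524.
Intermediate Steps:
w(X, Z) = Z + X*Z (w(X, Z) = X*Z + Z = Z + X*Z)
O(t) = 148/t
45525 - O(w(11, 14)) = 45525 - 148/(14*(1 + 11)) = 45525 - 148/(14*12) = 45525 - 148/168 = 45525 - 1*37/42 = 45525 - 37/42 = 1912013/42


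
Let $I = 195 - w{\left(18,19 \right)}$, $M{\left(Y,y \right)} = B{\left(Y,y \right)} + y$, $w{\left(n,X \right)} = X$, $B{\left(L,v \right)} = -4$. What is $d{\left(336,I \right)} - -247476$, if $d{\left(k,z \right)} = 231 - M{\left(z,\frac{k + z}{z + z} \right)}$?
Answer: $\frac{2724805}{11} \approx 2.4771 \cdot 10^{5}$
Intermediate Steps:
$M{\left(Y,y \right)} = -4 + y$
$I = 176$ ($I = 195 - 19 = 176$)
$d{\left(k,z \right)} = 235 - \frac{k + z}{2 z}$ ($d{\left(k,z \right)} = 231 - \left(-4 + \frac{k + z}{z + z}\right) = 231 - \left(-4 + \frac{k + z}{2 z}\right) = 231 + \left(4 - \frac{k + z}{2 z}\right) = 235 - \frac{k + z}{2 z}$)
$d{\left(336,I \right)} - -247476 = \frac{\left(-1\right) 336 + 469 \cdot 176}{2 \cdot 176} - -247476 = \frac{1}{2} \cdot \frac{1}{176} \left(-336 + 82544\right) + 247476 = \frac{1}{2} \cdot \frac{1}{176} \cdot 82208 + 247476 = \frac{2569}{11} + 247476 = \frac{2724805}{11}$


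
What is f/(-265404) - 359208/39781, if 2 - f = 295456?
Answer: -41790892229/5279018262 ≈ -7.9164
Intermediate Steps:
f = -295454 (f = 2 - 1*295456 = 2 - 295456 = -295454)
f/(-265404) - 359208/39781 = -295454/(-265404) - 359208/39781 = -295454*(-1/265404) - 359208*1/39781 = 147727/132702 - 359208/39781 = -41790892229/5279018262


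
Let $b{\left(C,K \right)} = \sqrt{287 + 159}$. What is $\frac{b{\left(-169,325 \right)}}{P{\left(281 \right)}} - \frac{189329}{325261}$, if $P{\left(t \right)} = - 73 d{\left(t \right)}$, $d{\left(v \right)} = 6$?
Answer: $- \frac{11137}{19133} - \frac{\sqrt{446}}{438} \approx -0.6303$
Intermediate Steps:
$b{\left(C,K \right)} = \sqrt{446}$
$P{\left(t \right)} = -438$ ($P{\left(t \right)} = \left(-73\right) 6 = -438$)
$\frac{b{\left(-169,325 \right)}}{P{\left(281 \right)}} - \frac{189329}{325261} = \frac{\sqrt{446}}{-438} - \frac{189329}{325261} = \sqrt{446} \left(- \frac{1}{438}\right) - \frac{11137}{19133} = - \frac{\sqrt{446}}{438} - \frac{11137}{19133} = - \frac{11137}{19133} - \frac{\sqrt{446}}{438}$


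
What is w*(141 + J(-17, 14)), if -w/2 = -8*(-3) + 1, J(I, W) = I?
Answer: -6200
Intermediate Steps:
w = -50 (w = -2*(-8*(-3) + 1) = -2*(24 + 1) = -2*25 = -50)
w*(141 + J(-17, 14)) = -50*(141 - 17) = -50*124 = -6200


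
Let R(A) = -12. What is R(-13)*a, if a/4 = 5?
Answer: -240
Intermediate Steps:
a = 20 (a = 4*5 = 20)
R(-13)*a = -12*20 = -240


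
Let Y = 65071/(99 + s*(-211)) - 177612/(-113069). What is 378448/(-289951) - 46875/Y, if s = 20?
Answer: 333185791158500851/101110092763763 ≈ 3295.3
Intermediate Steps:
Y = -348714413/24524071 (Y = 65071/(99 + 20*(-211)) - 177612/(-113069) = 65071/(99 - 4220) - 177612*(-1/113069) = 65071/(-4121) + 9348/5951 = 65071*(-1/4121) + 9348/5951 = -65071/4121 + 9348/5951 = -348714413/24524071 ≈ -14.219)
378448/(-289951) - 46875/Y = 378448/(-289951) - 46875/(-348714413/24524071) = 378448*(-1/289951) - 46875*(-24524071/348714413) = -378448/289951 + 1149565828125/348714413 = 333185791158500851/101110092763763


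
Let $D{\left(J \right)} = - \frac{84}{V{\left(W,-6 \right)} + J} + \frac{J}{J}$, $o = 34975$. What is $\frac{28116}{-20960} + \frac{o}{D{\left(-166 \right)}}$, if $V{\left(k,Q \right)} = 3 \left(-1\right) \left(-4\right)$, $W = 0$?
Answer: $\frac{2015839507}{89080} \approx 22630.0$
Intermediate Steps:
$V{\left(k,Q \right)} = 12$ ($V{\left(k,Q \right)} = \left(-3\right) \left(-4\right) = 12$)
$D{\left(J \right)} = 1 - \frac{84}{12 + J}$ ($D{\left(J \right)} = - \frac{84}{12 + J} + \frac{J}{J} = - \frac{84}{12 + J} + 1 = 1 - \frac{84}{12 + J}$)
$\frac{28116}{-20960} + \frac{o}{D{\left(-166 \right)}} = \frac{28116}{-20960} + \frac{34975}{\frac{1}{12 - 166} \left(-72 - 166\right)} = 28116 \left(- \frac{1}{20960}\right) + \frac{34975}{\frac{1}{-154} \left(-238\right)} = - \frac{7029}{5240} + \frac{34975}{\left(- \frac{1}{154}\right) \left(-238\right)} = - \frac{7029}{5240} + \frac{34975}{\frac{17}{11}} = - \frac{7029}{5240} + 34975 \cdot \frac{11}{17} = - \frac{7029}{5240} + \frac{384725}{17} = \frac{2015839507}{89080}$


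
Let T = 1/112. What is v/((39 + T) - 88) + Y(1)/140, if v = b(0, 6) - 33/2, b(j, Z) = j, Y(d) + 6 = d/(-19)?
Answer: 285645/973028 ≈ 0.29356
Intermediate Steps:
T = 1/112 ≈ 0.0089286
Y(d) = -6 - d/19 (Y(d) = -6 + d/(-19) = -6 + d*(-1/19) = -6 - d/19)
v = -33/2 (v = 0 - 33/2 = -33/2 ≈ -16.500)
v/((39 + T) - 88) + Y(1)/140 = -33/(2*((39 + 1/112) - 88)) + (-6 - 1/19*1)/140 = -33/(2*(4369/112 - 88)) + (-6 - 1/19)*(1/140) = -33/(2*(-5487/112)) - 115/19*1/140 = -33/2*(-112/5487) - 23/532 = 616/1829 - 23/532 = 285645/973028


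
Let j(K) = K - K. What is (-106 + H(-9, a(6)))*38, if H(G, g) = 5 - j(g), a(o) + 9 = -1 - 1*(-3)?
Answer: -3838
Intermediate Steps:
a(o) = -7 (a(o) = -9 + (-1 - 1*(-3)) = -9 + (-1 + 3) = -9 + 2 = -7)
j(K) = 0
H(G, g) = 5 (H(G, g) = 5 - 1*0 = 5 + 0 = 5)
(-106 + H(-9, a(6)))*38 = (-106 + 5)*38 = -101*38 = -3838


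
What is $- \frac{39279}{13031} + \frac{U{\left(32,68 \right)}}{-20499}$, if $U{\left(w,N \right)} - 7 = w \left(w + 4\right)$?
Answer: $- \frac{820283150}{267122469} \approx -3.0708$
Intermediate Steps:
$U{\left(w,N \right)} = 7 + w \left(4 + w\right)$ ($U{\left(w,N \right)} = 7 + w \left(w + 4\right) = 7 + w \left(4 + w\right)$)
$- \frac{39279}{13031} + \frac{U{\left(32,68 \right)}}{-20499} = - \frac{39279}{13031} + \frac{7 + 32^{2} + 4 \cdot 32}{-20499} = \left(-39279\right) \frac{1}{13031} + \left(7 + 1024 + 128\right) \left(- \frac{1}{20499}\right) = - \frac{39279}{13031} + 1159 \left(- \frac{1}{20499}\right) = - \frac{39279}{13031} - \frac{1159}{20499} = - \frac{820283150}{267122469}$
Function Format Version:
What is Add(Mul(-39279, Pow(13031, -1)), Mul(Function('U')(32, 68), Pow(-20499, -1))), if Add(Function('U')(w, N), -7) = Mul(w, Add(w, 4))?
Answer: Rational(-820283150, 267122469) ≈ -3.0708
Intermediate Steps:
Function('U')(w, N) = Add(7, Mul(w, Add(4, w))) (Function('U')(w, N) = Add(7, Mul(w, Add(w, 4))) = Add(7, Mul(w, Add(4, w))))
Add(Mul(-39279, Pow(13031, -1)), Mul(Function('U')(32, 68), Pow(-20499, -1))) = Add(Mul(-39279, Pow(13031, -1)), Mul(Add(7, Pow(32, 2), Mul(4, 32)), Pow(-20499, -1))) = Add(Mul(-39279, Rational(1, 13031)), Mul(Add(7, 1024, 128), Rational(-1, 20499))) = Add(Rational(-39279, 13031), Mul(1159, Rational(-1, 20499))) = Add(Rational(-39279, 13031), Rational(-1159, 20499)) = Rational(-820283150, 267122469)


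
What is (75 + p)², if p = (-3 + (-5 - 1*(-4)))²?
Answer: 8281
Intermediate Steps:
p = 16 (p = (-3 + (-5 + 4))² = (-3 - 1)² = (-4)² = 16)
(75 + p)² = (75 + 16)² = 91² = 8281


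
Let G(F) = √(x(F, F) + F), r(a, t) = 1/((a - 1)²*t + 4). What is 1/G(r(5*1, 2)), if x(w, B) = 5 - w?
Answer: √5/5 ≈ 0.44721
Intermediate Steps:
r(a, t) = 1/(4 + t*(-1 + a)²) (r(a, t) = 1/((-1 + a)²*t + 4) = 1/(t*(-1 + a)² + 4) = 1/(4 + t*(-1 + a)²))
G(F) = √5 (G(F) = √((5 - F) + F) = √5)
1/G(r(5*1, 2)) = 1/(√5) = √5/5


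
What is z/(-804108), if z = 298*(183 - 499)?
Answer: 23542/201027 ≈ 0.11711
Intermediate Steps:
z = -94168 (z = 298*(-316) = -94168)
z/(-804108) = -94168/(-804108) = -94168*(-1/804108) = 23542/201027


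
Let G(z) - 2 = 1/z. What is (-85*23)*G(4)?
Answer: -17595/4 ≈ -4398.8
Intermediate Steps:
G(z) = 2 + 1/z
(-85*23)*G(4) = (-85*23)*(2 + 1/4) = -1955*(2 + ¼) = -1955*9/4 = -17595/4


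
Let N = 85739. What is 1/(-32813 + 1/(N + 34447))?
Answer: -120186/3943663217 ≈ -3.0476e-5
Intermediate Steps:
1/(-32813 + 1/(N + 34447)) = 1/(-32813 + 1/(85739 + 34447)) = 1/(-32813 + 1/120186) = 1/(-3943663217/120186) = -120186/3943663217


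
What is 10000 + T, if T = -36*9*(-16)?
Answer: 15184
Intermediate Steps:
T = 5184 (T = -324*(-16) = 5184)
10000 + T = 10000 + 5184 = 15184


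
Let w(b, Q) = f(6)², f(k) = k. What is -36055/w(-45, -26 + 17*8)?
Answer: -36055/36 ≈ -1001.5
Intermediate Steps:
w(b, Q) = 36 (w(b, Q) = 6² = 36)
-36055/w(-45, -26 + 17*8) = -36055/36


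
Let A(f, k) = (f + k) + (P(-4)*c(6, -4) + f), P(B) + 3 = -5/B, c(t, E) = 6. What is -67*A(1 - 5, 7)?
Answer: 1541/2 ≈ 770.50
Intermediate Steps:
P(B) = -3 - 5/B
A(f, k) = -21/2 + k + 2*f (A(f, k) = (f + k) + ((-3 - 5/(-4))*6 + f) = (f + k) + ((-3 - 5*(-¼))*6 + f) = (f + k) + ((-3 + 5/4)*6 + f) = (f + k) + (-7/4*6 + f) = (f + k) + (-21/2 + f) = -21/2 + k + 2*f)
-67*A(1 - 5, 7) = -67*(-21/2 + 7 + 2*(1 - 5)) = -67*(-21/2 + 7 + 2*(-4)) = -67*(-21/2 + 7 - 8) = -67*(-23/2) = 1541/2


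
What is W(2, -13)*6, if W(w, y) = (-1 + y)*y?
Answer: 1092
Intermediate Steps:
W(w, y) = y*(-1 + y)
W(2, -13)*6 = -13*(-1 - 13)*6 = -13*(-14)*6 = 182*6 = 1092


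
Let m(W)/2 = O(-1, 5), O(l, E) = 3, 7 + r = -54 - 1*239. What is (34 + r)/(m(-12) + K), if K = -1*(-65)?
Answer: -266/71 ≈ -3.7465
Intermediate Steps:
r = -300 (r = -7 + (-54 - 1*239) = -7 + (-54 - 239) = -7 - 293 = -300)
m(W) = 6 (m(W) = 2*3 = 6)
K = 65
(34 + r)/(m(-12) + K) = (34 - 300)/(6 + 65) = -266/71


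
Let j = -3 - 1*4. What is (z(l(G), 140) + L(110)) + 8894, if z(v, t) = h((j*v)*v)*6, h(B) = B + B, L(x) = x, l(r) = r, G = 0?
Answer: 9004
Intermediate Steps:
j = -7 (j = -3 - 4 = -7)
h(B) = 2*B
z(v, t) = -84*v² (z(v, t) = (2*((-7*v)*v))*6 = (2*(-7*v²))*6 = -14*v²*6 = -84*v²)
(z(l(G), 140) + L(110)) + 8894 = (-84*0² + 110) + 8894 = (-84*0 + 110) + 8894 = (0 + 110) + 8894 = 110 + 8894 = 9004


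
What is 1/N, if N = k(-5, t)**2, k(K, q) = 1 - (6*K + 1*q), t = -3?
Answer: 1/1156 ≈ 0.00086505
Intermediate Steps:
k(K, q) = 1 - q - 6*K (k(K, q) = 1 - (6*K + q) = 1 - (q + 6*K) = 1 + (-q - 6*K) = 1 - q - 6*K)
N = 1156 (N = (1 - 1*(-3) - 6*(-5))**2 = (1 + 3 + 30)**2 = 34**2 = 1156)
1/N = 1/1156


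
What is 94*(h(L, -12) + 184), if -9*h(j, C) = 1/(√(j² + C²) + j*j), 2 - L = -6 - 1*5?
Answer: 2198590393/127116 + 47*√313/127116 ≈ 17296.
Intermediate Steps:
L = 13 (L = 2 - (-6 - 1*5) = 2 - (-6 - 5) = 2 - 1*(-11) = 2 + 11 = 13)
h(j, C) = -1/(9*(j² + √(C² + j²))) (h(j, C) = -1/(9*(√(j² + C²) + j*j)) = -1/(9*(√(C² + j²) + j²)) = -1/(9*(j² + √(C² + j²))))
94*(h(L, -12) + 184) = 94*(-1/(9*13² + 9*√((-12)² + 13²)) + 184) = 94*(-1/(9*169 + 9*√(144 + 169)) + 184) = 94*(-1/(1521 + 9*√313) + 184) = 94*(184 - 1/(1521 + 9*√313)) = 17296 - 94/(1521 + 9*√313)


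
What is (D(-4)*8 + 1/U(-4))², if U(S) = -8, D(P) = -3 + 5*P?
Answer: 2169729/64 ≈ 33902.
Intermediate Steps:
(D(-4)*8 + 1/U(-4))² = ((-3 + 5*(-4))*8 + 1/(-8))² = ((-3 - 20)*8 - ⅛)² = (-23*8 - ⅛)² = (-184 - ⅛)² = (-1473/8)² = 2169729/64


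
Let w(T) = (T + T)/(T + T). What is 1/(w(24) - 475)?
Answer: -1/474 ≈ -0.0021097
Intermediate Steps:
w(T) = 1 (w(T) = (2*T)/((2*T)) = (2*T)*(1/(2*T)) = 1)
1/(w(24) - 475) = 1/(1 - 475) = 1/(-474) = -1/474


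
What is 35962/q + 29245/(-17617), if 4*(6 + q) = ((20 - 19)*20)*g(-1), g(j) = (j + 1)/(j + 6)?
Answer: -316859012/52851 ≈ -5995.3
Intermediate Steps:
g(j) = (1 + j)/(6 + j)
q = -6 (q = -6 + (((20 - 19)*20)*((1 - 1)/(6 - 1)))/4 = -6 + ((1*20)*(0/5))/4 = -6 + (20*((⅕)*0))/4 = -6 + (20*0)/4 = -6 + (¼)*0 = -6 + 0 = -6)
35962/q + 29245/(-17617) = 35962/(-6) + 29245/(-17617) = 35962*(-⅙) + 29245*(-1/17617) = -17981/3 - 29245/17617 = -316859012/52851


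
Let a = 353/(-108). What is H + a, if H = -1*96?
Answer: -10721/108 ≈ -99.269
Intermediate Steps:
a = -353/108 (a = 353*(-1/108) = -353/108 ≈ -3.2685)
H = -96
H + a = -96 - 353/108 = -10721/108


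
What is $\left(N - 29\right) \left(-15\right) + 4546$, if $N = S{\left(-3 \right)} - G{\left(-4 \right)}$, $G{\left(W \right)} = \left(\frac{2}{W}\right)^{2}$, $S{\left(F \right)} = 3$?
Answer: $\frac{19759}{4} \approx 4939.8$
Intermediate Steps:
$G{\left(W \right)} = \frac{4}{W^{2}}$
$N = \frac{11}{4}$ ($N = 3 - \frac{4}{16} = 3 - 4 \cdot \frac{1}{16} = 3 - \frac{1}{4} = \frac{11}{4} \approx 2.75$)
$\left(N - 29\right) \left(-15\right) + 4546 = \left(\frac{11}{4} - 29\right) \left(-15\right) + 4546 = \left(- \frac{105}{4}\right) \left(-15\right) + 4546 = \frac{1575}{4} + 4546 = \frac{19759}{4}$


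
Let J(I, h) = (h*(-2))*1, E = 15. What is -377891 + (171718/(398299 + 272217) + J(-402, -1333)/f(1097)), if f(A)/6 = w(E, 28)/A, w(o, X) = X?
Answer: -725127648067/2011548 ≈ -3.6048e+5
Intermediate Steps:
f(A) = 168/A (f(A) = 6*(28/A) = 168/A)
J(I, h) = -2*h (J(I, h) = -2*h*1 = -2*h)
-377891 + (171718/(398299 + 272217) + J(-402, -1333)/f(1097)) = -377891 + (171718/(398299 + 272217) + (-2*(-1333))/((168/1097))) = -377891 + (171718/670516 + 2666/((168*(1/1097)))) = -377891 + (171718*(1/670516) + 2666/(168/1097)) = -377891 + (85859/335258 + 2666*(1097/168)) = -377891 + (85859/335258 + 1462301/84) = -377891 + 35018237201/2011548 = -725127648067/2011548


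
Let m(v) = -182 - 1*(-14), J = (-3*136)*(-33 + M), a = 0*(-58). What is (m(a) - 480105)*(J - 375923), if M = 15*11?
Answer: 206411249667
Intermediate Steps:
M = 165
a = 0
J = -53856 (J = (-3*136)*(-33 + 165) = -408*132 = -53856)
m(v) = -168 (m(v) = -182 + 14 = -168)
(m(a) - 480105)*(J - 375923) = (-168 - 480105)*(-53856 - 375923) = -480273*(-429779) = 206411249667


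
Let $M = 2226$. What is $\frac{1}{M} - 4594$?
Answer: $- \frac{10226243}{2226} \approx -4594.0$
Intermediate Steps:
$\frac{1}{M} - 4594 = \frac{1}{2226} - 4594 = - \frac{10226243}{2226}$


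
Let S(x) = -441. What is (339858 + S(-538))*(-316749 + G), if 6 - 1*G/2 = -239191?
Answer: 54865060965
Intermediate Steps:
G = 478394 (G = 12 - 2*(-239191) = 12 + 478382 = 478394)
(339858 + S(-538))*(-316749 + G) = (339858 - 441)*(-316749 + 478394) = 339417*161645 = 54865060965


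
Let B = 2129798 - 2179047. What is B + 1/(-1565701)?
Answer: -77109208550/1565701 ≈ -49249.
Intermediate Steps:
B = -49249
B + 1/(-1565701) = -49249 + 1/(-1565701) = -49249 - 1/1565701 = -77109208550/1565701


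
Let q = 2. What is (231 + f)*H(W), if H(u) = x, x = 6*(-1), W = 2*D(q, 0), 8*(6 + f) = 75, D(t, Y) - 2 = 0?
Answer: -5625/4 ≈ -1406.3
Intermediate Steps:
D(t, Y) = 2 (D(t, Y) = 2 + 0 = 2)
f = 27/8 (f = -6 + (1/8)*75 = -6 + 75/8 = 27/8 ≈ 3.3750)
W = 4 (W = 2*2 = 4)
x = -6
H(u) = -6
(231 + f)*H(W) = (231 + 27/8)*(-6) = (1875/8)*(-6) = -5625/4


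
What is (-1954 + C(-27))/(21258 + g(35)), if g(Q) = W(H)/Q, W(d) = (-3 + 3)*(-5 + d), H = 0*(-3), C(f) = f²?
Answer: -1225/21258 ≈ -0.057625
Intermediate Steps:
H = 0
W(d) = 0 (W(d) = 0*(-5 + d) = 0)
g(Q) = 0 (g(Q) = 0/Q = 0)
(-1954 + C(-27))/(21258 + g(35)) = (-1954 + (-27)²)/(21258 + 0) = (-1954 + 729)/21258 = -1225*1/21258 = -1225/21258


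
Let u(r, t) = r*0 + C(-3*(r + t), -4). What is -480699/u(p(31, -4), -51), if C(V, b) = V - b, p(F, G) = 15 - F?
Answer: -480699/205 ≈ -2344.9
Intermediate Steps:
u(r, t) = 4 - 3*r - 3*t (u(r, t) = r*0 + (-3*(r + t) - 1*(-4)) = 0 + ((-3*r - 3*t) + 4) = 0 + (4 - 3*r - 3*t) = 4 - 3*r - 3*t)
-480699/u(p(31, -4), -51) = -480699/(4 - 3*(15 - 1*31) - 3*(-51)) = -480699/(4 - 3*(15 - 31) + 153) = -480699/(4 - 3*(-16) + 153) = -480699/(4 + 48 + 153) = -480699/205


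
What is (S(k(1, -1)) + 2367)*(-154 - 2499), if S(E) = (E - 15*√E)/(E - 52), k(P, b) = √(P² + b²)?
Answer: -1211972264/193 - 147810*2^(¼)/193 - 5685*2^(¾)/386 + 9854*√2/193 ≈ -6.2805e+6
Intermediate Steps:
S(E) = (E - 15*√E)/(-52 + E)
(S(k(1, -1)) + 2367)*(-154 - 2499) = ((√(1² + (-1)²) - 15*(1² + (-1)²)^(¼))/(-52 + √(1² + (-1)²)) + 2367)*(-154 - 2499) = ((√(1 + 1) - 15*(1 + 1)^(¼))/(-52 + √(1 + 1)) + 2367)*(-2653) = ((√2 - 15*2^(¼))/(-52 + √2) + 2367)*(-2653) = (2367 + (√2 - 15*2^(¼))/(-52 + √2))*(-2653) = -6279651 - 2653*(√2 - 15*2^(¼))/(-52 + √2)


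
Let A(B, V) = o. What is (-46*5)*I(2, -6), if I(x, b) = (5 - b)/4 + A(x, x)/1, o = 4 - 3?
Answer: -1725/2 ≈ -862.50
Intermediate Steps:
o = 1
A(B, V) = 1
I(x, b) = 9/4 - b/4 (I(x, b) = (5 - b)/4 + 1/1 = (5 - b)*(1/4) + 1*1 = (5/4 - b/4) + 1 = 9/4 - b/4)
(-46*5)*I(2, -6) = (-46*5)*(9/4 - 1/4*(-6)) = -230*(9/4 + 3/2) = -230*15/4 = -1725/2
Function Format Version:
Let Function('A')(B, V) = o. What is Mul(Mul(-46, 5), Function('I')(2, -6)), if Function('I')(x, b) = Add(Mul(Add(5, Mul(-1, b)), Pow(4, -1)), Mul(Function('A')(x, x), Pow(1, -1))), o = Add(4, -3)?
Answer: Rational(-1725, 2) ≈ -862.50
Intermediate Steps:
o = 1
Function('A')(B, V) = 1
Function('I')(x, b) = Add(Rational(9, 4), Mul(Rational(-1, 4), b)) (Function('I')(x, b) = Add(Mul(Add(5, Mul(-1, b)), Pow(4, -1)), Mul(1, Pow(1, -1))) = Add(Mul(Add(5, Mul(-1, b)), Rational(1, 4)), Mul(1, 1)) = Add(Add(Rational(5, 4), Mul(Rational(-1, 4), b)), 1) = Add(Rational(9, 4), Mul(Rational(-1, 4), b)))
Mul(Mul(-46, 5), Function('I')(2, -6)) = Mul(Mul(-46, 5), Add(Rational(9, 4), Mul(Rational(-1, 4), -6))) = Mul(-230, Add(Rational(9, 4), Rational(3, 2))) = Mul(-230, Rational(15, 4)) = Rational(-1725, 2)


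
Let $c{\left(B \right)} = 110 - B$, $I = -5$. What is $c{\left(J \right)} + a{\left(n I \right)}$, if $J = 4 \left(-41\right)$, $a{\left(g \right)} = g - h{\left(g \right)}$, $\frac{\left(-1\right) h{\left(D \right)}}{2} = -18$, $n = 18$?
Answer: $148$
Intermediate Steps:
$h{\left(D \right)} = 36$ ($h{\left(D \right)} = \left(-2\right) \left(-18\right) = 36$)
$a{\left(g \right)} = -36 + g$ ($a{\left(g \right)} = g - 36 = -36 + g$)
$J = -164$
$c{\left(J \right)} + a{\left(n I \right)} = \left(110 - -164\right) + \left(-36 + 18 \left(-5\right)\right) = \left(110 + 164\right) - 126 = 274 - 126 = 148$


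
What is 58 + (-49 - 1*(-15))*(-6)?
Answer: 262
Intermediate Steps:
58 + (-49 - 1*(-15))*(-6) = 58 + (-49 + 15)*(-6) = 58 - 34*(-6) = 58 + 204 = 262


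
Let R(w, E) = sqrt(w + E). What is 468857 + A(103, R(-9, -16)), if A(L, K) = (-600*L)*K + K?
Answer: 468857 - 308995*I ≈ 4.6886e+5 - 3.09e+5*I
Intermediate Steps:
R(w, E) = sqrt(E + w)
A(L, K) = K - 600*K*L (A(L, K) = -600*K*L + K = K - 600*K*L)
468857 + A(103, R(-9, -16)) = 468857 + sqrt(-16 - 9)*(1 - 600*103) = 468857 + sqrt(-25)*(1 - 61800) = 468857 + (5*I)*(-61799) = 468857 - 308995*I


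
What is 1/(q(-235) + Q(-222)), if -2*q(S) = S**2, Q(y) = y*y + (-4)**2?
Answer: 2/43375 ≈ 4.6109e-5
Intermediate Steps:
Q(y) = 16 + y**2 (Q(y) = y**2 + 16 = 16 + y**2)
q(S) = -S**2/2
1/(q(-235) + Q(-222)) = 1/(-1/2*(-235)**2 + (16 + (-222)**2)) = 1/(-1/2*55225 + (16 + 49284)) = 1/(-55225/2 + 49300) = 1/(43375/2) = 2/43375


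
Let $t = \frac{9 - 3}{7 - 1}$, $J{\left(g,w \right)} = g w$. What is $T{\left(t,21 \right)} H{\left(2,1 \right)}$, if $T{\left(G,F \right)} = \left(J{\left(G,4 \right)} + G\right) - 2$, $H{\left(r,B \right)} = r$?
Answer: $6$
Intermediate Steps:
$t = 1$ ($t = \frac{6}{6} = 6 \cdot \frac{1}{6} = 1$)
$T{\left(G,F \right)} = -2 + 5 G$ ($T{\left(G,F \right)} = \left(G 4 + G\right) - 2 = \left(4 G + G\right) - 2 = 5 G - 2 = -2 + 5 G$)
$T{\left(t,21 \right)} H{\left(2,1 \right)} = \left(-2 + 5 \cdot 1\right) 2 = \left(-2 + 5\right) 2 = 3 \cdot 2 = 6$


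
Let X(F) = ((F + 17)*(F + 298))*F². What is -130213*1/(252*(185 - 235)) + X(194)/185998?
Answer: 24626640800387/1171787400 ≈ 21016.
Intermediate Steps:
X(F) = F²*(17 + F)*(298 + F) (X(F) = ((17 + F)*(298 + F))*F² = F²*(17 + F)*(298 + F))
-130213*1/(252*(185 - 235)) + X(194)/185998 = -130213*1/(252*(185 - 235)) + (194²*(5066 + 194² + 315*194))/185998 = -130213/(252*(-50)) + (37636*(5066 + 37636 + 61110))*(1/185998) = -130213/(-12600) + (37636*103812)*(1/185998) = -130213*(-1/12600) + 3907068432*(1/185998) = 130213/12600 + 1953534216/92999 = 24626640800387/1171787400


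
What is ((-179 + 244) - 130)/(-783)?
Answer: 65/783 ≈ 0.083014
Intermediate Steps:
((-179 + 244) - 130)/(-783) = (65 - 130)*(-1/783) = -65*(-1/783) = 65/783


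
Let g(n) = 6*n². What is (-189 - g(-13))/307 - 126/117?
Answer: -19937/3991 ≈ -4.9955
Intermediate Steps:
(-189 - g(-13))/307 - 126/117 = (-189 - 6*(-13)²)/307 - 126/117 = (-189 - 6*169)*(1/307) - 126*1/117 = (-189 - 1*1014)*(1/307) - 14/13 = (-189 - 1014)*(1/307) - 14/13 = -1203*1/307 - 14/13 = -1203/307 - 14/13 = -19937/3991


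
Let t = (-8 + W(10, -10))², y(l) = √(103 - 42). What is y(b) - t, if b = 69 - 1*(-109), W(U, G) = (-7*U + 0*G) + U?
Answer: -4624 + √61 ≈ -4616.2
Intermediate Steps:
W(U, G) = -6*U (W(U, G) = (-7*U + 0) + U = -7*U + U = -6*U)
b = 178 (b = 69 + 109 = 178)
y(l) = √61
t = 4624 (t = (-8 - 6*10)² = (-8 - 60)² = (-68)² = 4624)
y(b) - t = √61 - 1*4624 = √61 - 4624 = -4624 + √61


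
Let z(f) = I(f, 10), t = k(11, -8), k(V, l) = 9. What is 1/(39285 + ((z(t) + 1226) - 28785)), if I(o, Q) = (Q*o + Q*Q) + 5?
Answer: 1/11921 ≈ 8.3886e-5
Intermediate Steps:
t = 9
I(o, Q) = 5 + Q² + Q*o (I(o, Q) = (Q*o + Q²) + 5 = (Q² + Q*o) + 5 = 5 + Q² + Q*o)
z(f) = 105 + 10*f (z(f) = 5 + 10² + 10*f = 5 + 100 + 10*f = 105 + 10*f)
1/(39285 + ((z(t) + 1226) - 28785)) = 1/(39285 + (((105 + 10*9) + 1226) - 28785)) = 1/(39285 + (((105 + 90) + 1226) - 28785)) = 1/(39285 + ((195 + 1226) - 28785)) = 1/(39285 + (1421 - 28785)) = 1/(39285 - 27364) = 1/11921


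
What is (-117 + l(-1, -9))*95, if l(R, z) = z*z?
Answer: -3420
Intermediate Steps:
l(R, z) = z²
(-117 + l(-1, -9))*95 = (-117 + (-9)²)*95 = (-117 + 81)*95 = -36*95 = -3420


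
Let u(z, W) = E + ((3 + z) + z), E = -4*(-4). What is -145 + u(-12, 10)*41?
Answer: -350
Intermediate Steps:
E = 16
u(z, W) = 19 + 2*z (u(z, W) = 16 + ((3 + z) + z) = 16 + (3 + 2*z) = 19 + 2*z)
-145 + u(-12, 10)*41 = -145 + (19 + 2*(-12))*41 = -145 + (19 - 24)*41 = -145 - 5*41 = -145 - 205 = -350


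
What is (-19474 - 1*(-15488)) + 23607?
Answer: 19621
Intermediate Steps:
(-19474 - 1*(-15488)) + 23607 = (-19474 + 15488) + 23607 = -3986 + 23607 = 19621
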